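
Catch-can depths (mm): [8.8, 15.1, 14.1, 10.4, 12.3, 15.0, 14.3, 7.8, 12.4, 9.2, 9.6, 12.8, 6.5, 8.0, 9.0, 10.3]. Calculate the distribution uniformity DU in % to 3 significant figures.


Approach: apply the low-quarter distribution uniformity, DU = (mean of lowest quarter of readings / overall mean)*100.
sorted lowest 4 of 16: [6.5, 7.8, 8.0, 8.8] -> mean = 7.7750 mm
overall mean = 10.975 mm
DU = (7.7750/10.975)*100 = 70.8 %
Therefore the distribution uniformity DU = 70.8 %.


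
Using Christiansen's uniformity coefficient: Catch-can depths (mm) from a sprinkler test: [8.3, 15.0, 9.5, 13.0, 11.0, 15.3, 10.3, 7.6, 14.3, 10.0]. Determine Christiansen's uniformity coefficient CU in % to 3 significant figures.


Approach: apply Christiansen's uniformity coefficient, CU = (1 - mean_abs_deviation/mean)*100.
mean = 11.430 mm
mean |d_i - mean| = 2.3760 mm
CU = (1 - 2.3760/11.430)*100 = 79.2 %
Therefore Christiansen's uniformity coefficient CU = 79.2 %.


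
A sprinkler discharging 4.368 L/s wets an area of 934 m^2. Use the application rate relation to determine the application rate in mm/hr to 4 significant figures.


Approach: apply the application rate relation, rate = (Q/A)*3600.
rate = (4.368 / 934) * 3600 = 16.84 mm/hr
Therefore the application rate = 16.84 mm/hr.


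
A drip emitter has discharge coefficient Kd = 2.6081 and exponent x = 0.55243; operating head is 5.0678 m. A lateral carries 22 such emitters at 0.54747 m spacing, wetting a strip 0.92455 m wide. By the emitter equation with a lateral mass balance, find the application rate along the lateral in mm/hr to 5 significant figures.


Approach: apply the emitter equation with a lateral mass balance, q = Kd*h^x; Q = n*q; rate = Q/(n*spacing*width).
Step 1 — single emitter flow (q = Kd*h^x):
  q = 2.6081 * 5.0678^0.55243 = 6.392749 L/hr
Step 2 — total lateral flow: Q = 22 * 6.392749 = 140.6405 L/hr
Step 3 — wetted area: A = 22 * 0.54747 * 0.92455 = 11.13559 m^2
Step 4 — application rate: Q/A = 140.6405/11.13559 = 12.630 mm/hr
Therefore the application rate along the lateral = 12.630 mm/hr.


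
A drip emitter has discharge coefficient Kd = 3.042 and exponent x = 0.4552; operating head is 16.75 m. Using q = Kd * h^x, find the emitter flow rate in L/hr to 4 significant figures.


q = 3.042 * 16.75^0.4552 = 10.97 L/hr
Therefore the emitter flow rate = 10.97 L/hr.


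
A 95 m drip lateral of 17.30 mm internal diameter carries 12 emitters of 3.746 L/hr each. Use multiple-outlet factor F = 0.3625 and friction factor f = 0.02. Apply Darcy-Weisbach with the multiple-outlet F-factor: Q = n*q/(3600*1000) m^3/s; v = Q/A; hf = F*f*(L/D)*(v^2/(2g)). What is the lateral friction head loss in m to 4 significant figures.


Q = 12*3.746/(3600*1000) = 1.24867e-05 m^3/s
A = pi*(17.30e-3/2)^2 = 2.35062e-04 m^2, so v = Q/A = 0.0531208 m/s
hf = 0.3625*0.02*(95/0.01730)*(0.0531208^2/(2*9.81)) = 0.005726 m
Therefore the lateral friction head loss = 0.005726 m.


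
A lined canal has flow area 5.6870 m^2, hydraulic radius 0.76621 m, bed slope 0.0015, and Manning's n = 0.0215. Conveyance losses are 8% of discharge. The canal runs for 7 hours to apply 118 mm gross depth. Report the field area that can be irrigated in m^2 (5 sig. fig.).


Approach: apply Manning's equation with a conveyance and depth budget, Q = (1/n)*A*R^(2/3)*S^(1/2); Q_field = Q*(1-loss); Area = Q_field*t/(d/1000).
Step 1 — canal discharge (Manning's equation):
  Q = (1/0.0215) * 5.6870 * 0.76621^(2/3) * 0.0015^(1/2) = 8.578057 m^3/s
Step 2 — delivered flow: Q_field = 8.578057*(1 - 8/100) = 7.891813 m^3/s
Step 3 — volume delivered: V = 7.891813 * 7*3600 = 198873.7 m^3
Step 4 — area served: A = V / (depth/1000) = 198873.7 / 0.118 = 1685400 m^2
Therefore the field area that can be irrigated = 1685400 m^2.


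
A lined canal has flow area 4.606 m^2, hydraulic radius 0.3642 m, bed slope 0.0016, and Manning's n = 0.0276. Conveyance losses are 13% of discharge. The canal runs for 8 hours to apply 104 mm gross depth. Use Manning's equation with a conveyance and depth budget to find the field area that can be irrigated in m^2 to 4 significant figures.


Approach: apply Manning's equation with a conveyance and depth budget, Q = (1/n)*A*R^(2/3)*S^(1/2); Q_field = Q*(1-loss); Area = Q_field*t/(d/1000).
Step 1 — canal discharge (Manning's equation):
  Q = (1/0.0276) * 4.606 * 0.3642^(2/3) * 0.0016^(1/2) = 3.40435 m^3/s
Step 2 — delivered flow: Q_field = 3.40435*(1 - 13/100) = 2.96179 m^3/s
Step 3 — volume delivered: V = 2.96179 * 8*3600 = 85299.5 m^3
Step 4 — area served: A = V / (depth/1000) = 85299.5 / 0.104 = 820200 m^2
Therefore the field area that can be irrigated = 820200 m^2.


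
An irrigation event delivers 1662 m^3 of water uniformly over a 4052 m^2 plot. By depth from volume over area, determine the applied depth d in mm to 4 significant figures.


Approach: apply depth from volume over area, d = (V/A)*1000.
d = (1662 / 4052) * 1000 = 410.2 mm
Therefore the applied depth d = 410.2 mm.


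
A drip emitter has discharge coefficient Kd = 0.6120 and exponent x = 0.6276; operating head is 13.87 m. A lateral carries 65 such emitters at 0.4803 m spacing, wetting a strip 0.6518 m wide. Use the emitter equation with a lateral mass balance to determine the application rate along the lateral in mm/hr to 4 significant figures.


Approach: apply the emitter equation with a lateral mass balance, q = Kd*h^x; Q = n*q; rate = Q/(n*spacing*width).
Step 1 — single emitter flow (q = Kd*h^x):
  q = 0.6120 * 13.87^0.6276 = 3.18800 L/hr
Step 2 — total lateral flow: Q = 65 * 3.18800 = 207.220 L/hr
Step 3 — wetted area: A = 65 * 0.4803 * 0.6518 = 20.3489 m^2
Step 4 — application rate: Q/A = 207.220/20.3489 = 10.18 mm/hr
Therefore the application rate along the lateral = 10.18 mm/hr.


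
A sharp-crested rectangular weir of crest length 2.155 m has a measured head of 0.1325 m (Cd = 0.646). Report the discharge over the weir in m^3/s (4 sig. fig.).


Approach: apply the rectangular weir equation, Q = (2/3)*Cd*L*sqrt(2g)*H^1.5.
Q = (2/3)*0.646*2.155*sqrt(2*9.81)*0.1325^1.5 = 0.1983 m^3/s
Therefore the discharge over the weir = 0.1983 m^3/s.


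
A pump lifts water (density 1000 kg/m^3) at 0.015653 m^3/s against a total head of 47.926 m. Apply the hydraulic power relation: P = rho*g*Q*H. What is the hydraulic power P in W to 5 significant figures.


P = 1000 * 9.81 * 0.015653 * 47.926 = 7359.3 W
Therefore the hydraulic power P = 7359.3 W.


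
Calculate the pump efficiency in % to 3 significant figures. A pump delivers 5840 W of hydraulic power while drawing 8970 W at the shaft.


Approach: apply the efficiency ratio, eta = (P_out/P_in)*100.
eta = (5840 / 8970) * 100 = 65.1 %
Therefore the pump efficiency = 65.1 %.


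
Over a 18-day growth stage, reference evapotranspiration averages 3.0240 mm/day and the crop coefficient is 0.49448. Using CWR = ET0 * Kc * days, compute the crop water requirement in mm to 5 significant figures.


CWR = 3.0240 * 0.49448 * 18 = 26.916 mm
Therefore the crop water requirement = 26.916 mm.


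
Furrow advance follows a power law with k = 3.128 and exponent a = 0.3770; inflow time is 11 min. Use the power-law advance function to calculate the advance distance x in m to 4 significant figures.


Approach: apply the power-law advance function, x = k*t^a.
x = 3.128 * 11^0.3770 = 7.725 m
Therefore the advance distance x = 7.725 m.


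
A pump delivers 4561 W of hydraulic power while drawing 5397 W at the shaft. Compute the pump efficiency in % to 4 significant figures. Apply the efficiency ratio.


Approach: apply the efficiency ratio, eta = (P_out/P_in)*100.
eta = (4561 / 5397) * 100 = 84.51 %
Therefore the pump efficiency = 84.51 %.


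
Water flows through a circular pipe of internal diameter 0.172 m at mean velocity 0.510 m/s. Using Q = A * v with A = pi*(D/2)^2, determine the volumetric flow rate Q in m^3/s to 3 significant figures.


A = pi*(0.172/2)^2 = 0.023235 m^2
Q = 0.023235 * 0.510 = 0.0118 m^3/s
Therefore the volumetric flow rate Q = 0.0118 m^3/s.


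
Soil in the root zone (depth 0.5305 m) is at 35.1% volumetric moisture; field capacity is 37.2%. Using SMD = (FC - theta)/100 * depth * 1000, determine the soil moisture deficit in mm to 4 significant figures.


SMD = (37.2 - 35.1)/100 * 0.5305 * 1000 = 11.14 mm
Therefore the soil moisture deficit = 11.14 mm.


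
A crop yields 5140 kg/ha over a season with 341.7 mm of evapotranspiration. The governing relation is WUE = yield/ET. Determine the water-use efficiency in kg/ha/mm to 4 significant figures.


WUE = 5140 / 341.7 = 15.04 kg/ha/mm
Therefore the water-use efficiency = 15.04 kg/ha/mm.


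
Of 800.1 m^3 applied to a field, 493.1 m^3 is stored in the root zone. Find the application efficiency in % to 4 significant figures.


Approach: apply the application efficiency ratio, Ea = (stored/applied)*100.
Ea = (493.1/800.1)*100 = 61.63 %
Therefore the application efficiency = 61.63 %.


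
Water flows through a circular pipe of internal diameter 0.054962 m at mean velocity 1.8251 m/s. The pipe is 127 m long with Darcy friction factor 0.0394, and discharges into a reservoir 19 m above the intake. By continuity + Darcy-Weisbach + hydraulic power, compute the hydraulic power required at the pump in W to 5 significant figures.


Approach: apply continuity + Darcy-Weisbach + hydraulic power, Q = A*v; hf = f*(L/D)*(v^2/(2g)); H = static + hf; P = rho*g*Q*H.
Step 1 — flow rate (continuity, Q = A*v):
  A = pi*(0.054962/2)^2 = 0.002372548 m^2
  Q = 0.002372548 * 1.8251 = 0.004330137 m^3/s
Step 2 — friction head loss (Darcy-Weisbach):
  hf = 0.0394 * (127/0.054962) * (1.8251^2 / (2*9.81))
  hf = 15.45652 m
Step 3 — total head: H = 19 + 15.45652 = 34.45652 m
Step 4 — hydraulic power (P = rho*g*Q*H):
  P = 1000 * 9.81 * 0.004330137 * 34.45652 = 1463.7 W
Therefore the hydraulic power required at the pump = 1463.7 W.


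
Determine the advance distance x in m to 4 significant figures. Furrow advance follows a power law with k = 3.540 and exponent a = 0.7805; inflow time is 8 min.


Approach: apply the power-law advance function, x = k*t^a.
x = 3.540 * 8^0.7805 = 17.94 m
Therefore the advance distance x = 17.94 m.


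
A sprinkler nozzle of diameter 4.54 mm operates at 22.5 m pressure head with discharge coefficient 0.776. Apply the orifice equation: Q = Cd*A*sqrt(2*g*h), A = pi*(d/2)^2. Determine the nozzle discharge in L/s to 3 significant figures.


A = pi*(4.54e-3/2)^2 = 1.6188e-05 m^2
Q = 0.776 * 1.6188e-05 * sqrt(2*9.81*22.5) * 1000 = 0.264 L/s
Therefore the nozzle discharge = 0.264 L/s.


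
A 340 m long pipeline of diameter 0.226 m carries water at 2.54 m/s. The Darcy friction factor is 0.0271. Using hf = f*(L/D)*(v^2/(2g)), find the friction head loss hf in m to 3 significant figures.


hf = 0.0271 * (340/0.226) * (2.54^2 / (2*9.81))
hf = 13.4 m
Therefore the friction head loss hf = 13.4 m.


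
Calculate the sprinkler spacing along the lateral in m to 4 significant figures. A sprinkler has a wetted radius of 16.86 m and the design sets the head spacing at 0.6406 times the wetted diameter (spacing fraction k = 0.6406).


Approach: apply the sprinkler spacing rule (spacing as a fraction of wetted diameter), S = k*(2*R).
S = 0.6406 * (2 * 16.86) = 21.60 m
Therefore the sprinkler spacing along the lateral = 21.60 m.


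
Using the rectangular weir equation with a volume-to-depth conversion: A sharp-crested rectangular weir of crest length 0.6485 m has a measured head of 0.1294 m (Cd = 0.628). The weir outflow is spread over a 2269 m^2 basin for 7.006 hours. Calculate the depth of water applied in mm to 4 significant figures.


Approach: apply the rectangular weir equation with a volume-to-depth conversion, Q = (2/3)*Cd*L*sqrt(2g)*H^1.5; d = Q*t/A * 1000.
Step 1 — weir discharge:
  Q = (2/3)*0.628*0.6485*sqrt(2*9.81)*0.1294^1.5 = 0.0559795 m^3/s
Step 2 — volume: V = 0.0559795 * 7.006*3600 = 1411.89 m^3
Step 3 — depth: d = V/A * 1000 = 1411.89/2269 * 1000 = 622.3 mm
Therefore the depth of water applied = 622.3 mm.


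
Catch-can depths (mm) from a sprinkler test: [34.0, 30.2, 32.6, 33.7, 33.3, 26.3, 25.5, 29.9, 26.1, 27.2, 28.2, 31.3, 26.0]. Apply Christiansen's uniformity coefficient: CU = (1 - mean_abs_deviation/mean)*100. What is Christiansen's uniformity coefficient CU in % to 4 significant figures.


mean = 29.5615 mm
mean |d_i - mean| = 2.77988 mm
CU = (1 - 2.77988/29.5615)*100 = 90.60 %
Therefore Christiansen's uniformity coefficient CU = 90.60 %.


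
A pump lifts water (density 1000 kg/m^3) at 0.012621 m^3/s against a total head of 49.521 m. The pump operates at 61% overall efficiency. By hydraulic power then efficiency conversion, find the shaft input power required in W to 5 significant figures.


Approach: apply hydraulic power then efficiency conversion, P = rho*g*Q*H; P_in = P/eta.
Step 1 — hydraulic power (P = rho*g*Q*H):
  P = 1000 * 9.81 * 0.012621 * 49.521 = 6131.295 W
Step 2 — input power: P_in = P/eta = 6131.295 / 0.61 = 10051 W
Therefore the shaft input power required = 10051 W.


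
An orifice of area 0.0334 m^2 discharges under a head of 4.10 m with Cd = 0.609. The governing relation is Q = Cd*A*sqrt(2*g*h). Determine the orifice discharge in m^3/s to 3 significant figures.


Q = 0.609 * 0.0334 * sqrt(2*9.81*4.10) = 0.182 m^3/s
Therefore the orifice discharge = 0.182 m^3/s.


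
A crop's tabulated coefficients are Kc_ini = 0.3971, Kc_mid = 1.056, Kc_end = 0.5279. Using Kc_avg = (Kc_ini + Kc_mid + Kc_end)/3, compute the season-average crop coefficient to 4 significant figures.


Kc_avg = (0.3971 + 1.056 + 0.5279)/3 = 0.6603
Therefore the season-average crop coefficient = 0.6603.


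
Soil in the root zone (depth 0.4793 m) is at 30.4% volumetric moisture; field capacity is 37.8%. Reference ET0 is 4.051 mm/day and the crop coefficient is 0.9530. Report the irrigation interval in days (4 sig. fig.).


Approach: apply soil-water budget scheduling, SMD = (FC-theta)/100*depth*1000; ETc = ET0*Kc; interval = SMD/ETc.
Step 1 — soil moisture deficit:
  SMD = (37.8 - 30.4)/100 * 0.4793 * 1000 = 35.4682 mm
Step 2 — daily crop ET (ETc = ET0*Kc):
  ETc = 4.051 * 0.9530 = 3.86060 mm/day
Step 3 — irrigation interval (SMD/ETc):
  interval = 35.4682 / 3.86060 = 9.187 days
Therefore the irrigation interval = 9.187 days.


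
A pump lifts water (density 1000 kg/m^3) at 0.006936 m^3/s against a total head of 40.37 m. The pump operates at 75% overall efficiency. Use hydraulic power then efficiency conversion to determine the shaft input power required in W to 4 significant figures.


Approach: apply hydraulic power then efficiency conversion, P = rho*g*Q*H; P_in = P/eta.
Step 1 — hydraulic power (P = rho*g*Q*H):
  P = 1000 * 9.81 * 0.006936 * 40.37 = 2746.86 W
Step 2 — input power: P_in = P/eta = 2746.86 / 0.75 = 3662 W
Therefore the shaft input power required = 3662 W.


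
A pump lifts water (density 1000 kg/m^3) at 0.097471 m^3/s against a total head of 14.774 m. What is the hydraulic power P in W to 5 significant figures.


Approach: apply the hydraulic power relation, P = rho*g*Q*H.
P = 1000 * 9.81 * 0.097471 * 14.774 = 14127 W
Therefore the hydraulic power P = 14127 W.


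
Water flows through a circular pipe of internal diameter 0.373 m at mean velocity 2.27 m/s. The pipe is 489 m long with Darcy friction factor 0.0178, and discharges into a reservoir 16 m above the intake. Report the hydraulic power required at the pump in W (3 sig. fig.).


Approach: apply continuity + Darcy-Weisbach + hydraulic power, Q = A*v; hf = f*(L/D)*(v^2/(2g)); H = static + hf; P = rho*g*Q*H.
Step 1 — flow rate (continuity, Q = A*v):
  A = pi*(0.373/2)^2 = 0.10927 m^2
  Q = 0.10927 * 2.27 = 0.24805 m^3/s
Step 2 — friction head loss (Darcy-Weisbach):
  hf = 0.0178 * (489/0.373) * (2.27^2 / (2*9.81))
  hf = 6.1288 m
Step 3 — total head: H = 16 + 6.1288 = 22.129 m
Step 4 — hydraulic power (P = rho*g*Q*H):
  P = 1000 * 9.81 * 0.24805 * 22.129 = 53800 W
Therefore the hydraulic power required at the pump = 53800 W.


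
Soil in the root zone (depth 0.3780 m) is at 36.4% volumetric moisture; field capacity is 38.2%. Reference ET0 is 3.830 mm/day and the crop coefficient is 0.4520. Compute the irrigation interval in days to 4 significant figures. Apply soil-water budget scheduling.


Approach: apply soil-water budget scheduling, SMD = (FC-theta)/100*depth*1000; ETc = ET0*Kc; interval = SMD/ETc.
Step 1 — soil moisture deficit:
  SMD = (38.2 - 36.4)/100 * 0.3780 * 1000 = 6.80400 mm
Step 2 — daily crop ET (ETc = ET0*Kc):
  ETc = 3.830 * 0.4520 = 1.73116 mm/day
Step 3 — irrigation interval (SMD/ETc):
  interval = 6.80400 / 1.73116 = 3.930 days
Therefore the irrigation interval = 3.930 days.


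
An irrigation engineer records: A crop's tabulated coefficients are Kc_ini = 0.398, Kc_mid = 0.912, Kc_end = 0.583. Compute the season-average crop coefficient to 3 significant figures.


Approach: apply a simple seasonal average, Kc_avg = (Kc_ini + Kc_mid + Kc_end)/3.
Kc_avg = (0.398 + 0.912 + 0.583)/3 = 0.631
Therefore the season-average crop coefficient = 0.631.


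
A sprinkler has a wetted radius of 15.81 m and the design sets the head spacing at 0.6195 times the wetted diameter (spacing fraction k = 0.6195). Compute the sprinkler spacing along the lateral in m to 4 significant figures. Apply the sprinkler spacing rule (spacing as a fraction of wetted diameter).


Approach: apply the sprinkler spacing rule (spacing as a fraction of wetted diameter), S = k*(2*R).
S = 0.6195 * (2 * 15.81) = 19.59 m
Therefore the sprinkler spacing along the lateral = 19.59 m.


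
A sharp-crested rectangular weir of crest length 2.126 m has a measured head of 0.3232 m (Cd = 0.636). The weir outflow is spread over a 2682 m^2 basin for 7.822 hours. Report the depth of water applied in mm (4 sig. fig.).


Approach: apply the rectangular weir equation with a volume-to-depth conversion, Q = (2/3)*Cd*L*sqrt(2g)*H^1.5; d = Q*t/A * 1000.
Step 1 — weir discharge:
  Q = (2/3)*0.636*2.126*sqrt(2*9.81)*0.3232^1.5 = 0.733644 m^3/s
Step 2 — volume: V = 0.733644 * 7.822*3600 = 20658.8 m^3
Step 3 — depth: d = V/A * 1000 = 20658.8/2682 * 1000 = 7703 mm
Therefore the depth of water applied = 7703 mm.


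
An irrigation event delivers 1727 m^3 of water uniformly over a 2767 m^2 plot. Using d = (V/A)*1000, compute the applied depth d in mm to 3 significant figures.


d = (1727 / 2767) * 1000 = 624 mm
Therefore the applied depth d = 624 mm.


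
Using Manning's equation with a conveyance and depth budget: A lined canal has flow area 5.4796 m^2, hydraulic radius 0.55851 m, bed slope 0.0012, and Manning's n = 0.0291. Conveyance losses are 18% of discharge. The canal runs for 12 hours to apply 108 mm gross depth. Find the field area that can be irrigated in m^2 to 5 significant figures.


Approach: apply Manning's equation with a conveyance and depth budget, Q = (1/n)*A*R^(2/3)*S^(1/2); Q_field = Q*(1-loss); Area = Q_field*t/(d/1000).
Step 1 — canal discharge (Manning's equation):
  Q = (1/0.0291) * 5.4796 * 0.55851^(2/3) * 0.0012^(1/2) = 4.423851 m^3/s
Step 2 — delivered flow: Q_field = 4.423851*(1 - 18/100) = 3.627558 m^3/s
Step 3 — volume delivered: V = 3.627558 * 12*3600 = 156710.5 m^3
Step 4 — area served: A = V / (depth/1000) = 156710.5 / 0.108 = 1451000 m^2
Therefore the field area that can be irrigated = 1451000 m^2.


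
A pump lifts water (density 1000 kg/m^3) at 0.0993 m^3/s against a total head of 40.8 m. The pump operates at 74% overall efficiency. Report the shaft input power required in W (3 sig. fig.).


Approach: apply hydraulic power then efficiency conversion, P = rho*g*Q*H; P_in = P/eta.
Step 1 — hydraulic power (P = rho*g*Q*H):
  P = 1000 * 9.81 * 0.0993 * 40.8 = 39745 W
Step 2 — input power: P_in = P/eta = 39745 / 0.74 = 53700 W
Therefore the shaft input power required = 53700 W.


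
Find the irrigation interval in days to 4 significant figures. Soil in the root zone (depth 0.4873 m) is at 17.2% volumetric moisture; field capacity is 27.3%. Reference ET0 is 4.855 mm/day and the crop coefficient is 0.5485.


Approach: apply soil-water budget scheduling, SMD = (FC-theta)/100*depth*1000; ETc = ET0*Kc; interval = SMD/ETc.
Step 1 — soil moisture deficit:
  SMD = (27.3 - 17.2)/100 * 0.4873 * 1000 = 49.2173 mm
Step 2 — daily crop ET (ETc = ET0*Kc):
  ETc = 4.855 * 0.5485 = 2.66297 mm/day
Step 3 — irrigation interval (SMD/ETc):
  interval = 49.2173 / 2.66297 = 18.48 days
Therefore the irrigation interval = 18.48 days.


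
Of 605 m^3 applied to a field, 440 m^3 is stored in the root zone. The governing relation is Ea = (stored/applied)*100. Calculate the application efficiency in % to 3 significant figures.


Ea = (440/605)*100 = 72.7 %
Therefore the application efficiency = 72.7 %.


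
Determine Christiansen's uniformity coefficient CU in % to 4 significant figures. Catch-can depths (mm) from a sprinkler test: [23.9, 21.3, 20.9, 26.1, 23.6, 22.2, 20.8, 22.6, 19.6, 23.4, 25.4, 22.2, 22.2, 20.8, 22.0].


Approach: apply Christiansen's uniformity coefficient, CU = (1 - mean_abs_deviation/mean)*100.
mean = 22.4667 mm
mean |d_i - mean| = 1.36000 mm
CU = (1 - 1.36000/22.4667)*100 = 93.95 %
Therefore Christiansen's uniformity coefficient CU = 93.95 %.


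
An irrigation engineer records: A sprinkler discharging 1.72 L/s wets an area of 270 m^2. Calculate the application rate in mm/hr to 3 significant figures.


Approach: apply the application rate relation, rate = (Q/A)*3600.
rate = (1.72 / 270) * 3600 = 22.9 mm/hr
Therefore the application rate = 22.9 mm/hr.


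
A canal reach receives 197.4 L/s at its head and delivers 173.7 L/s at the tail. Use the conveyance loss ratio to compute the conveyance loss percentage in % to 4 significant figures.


Approach: apply the conveyance loss ratio, loss% = ((Q_head - Q_tail)/Q_head)*100.
loss = ((197.4 - 173.7)/197.4)*100 = 12.01 %
Therefore the conveyance loss percentage = 12.01 %.


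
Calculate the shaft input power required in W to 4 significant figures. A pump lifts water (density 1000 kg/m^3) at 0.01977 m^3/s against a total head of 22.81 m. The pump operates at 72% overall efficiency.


Approach: apply hydraulic power then efficiency conversion, P = rho*g*Q*H; P_in = P/eta.
Step 1 — hydraulic power (P = rho*g*Q*H):
  P = 1000 * 9.81 * 0.01977 * 22.81 = 4423.86 W
Step 2 — input power: P_in = P/eta = 4423.86 / 0.72 = 6144 W
Therefore the shaft input power required = 6144 W.


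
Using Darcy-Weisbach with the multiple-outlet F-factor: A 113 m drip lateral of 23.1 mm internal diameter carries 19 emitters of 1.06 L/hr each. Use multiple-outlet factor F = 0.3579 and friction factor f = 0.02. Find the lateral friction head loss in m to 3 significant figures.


Approach: apply Darcy-Weisbach with the multiple-outlet F-factor, Q = n*q/(3600*1000) m^3/s; v = Q/A; hf = F*f*(L/D)*(v^2/(2g)).
Q = 19*1.06/(3600*1000) = 5.5944e-06 m^3/s
A = pi*(23.1e-3/2)^2 = 4.1910e-04 m^2, so v = Q/A = 0.013349 m/s
hf = 0.3579*0.02*(113/0.0231)*(0.013349^2/(2*9.81)) = 0.000318 m
Therefore the lateral friction head loss = 0.000318 m.


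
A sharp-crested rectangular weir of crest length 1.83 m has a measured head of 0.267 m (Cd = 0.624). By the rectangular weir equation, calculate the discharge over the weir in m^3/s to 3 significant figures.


Approach: apply the rectangular weir equation, Q = (2/3)*Cd*L*sqrt(2g)*H^1.5.
Q = (2/3)*0.624*1.83*sqrt(2*9.81)*0.267^1.5 = 0.465 m^3/s
Therefore the discharge over the weir = 0.465 m^3/s.


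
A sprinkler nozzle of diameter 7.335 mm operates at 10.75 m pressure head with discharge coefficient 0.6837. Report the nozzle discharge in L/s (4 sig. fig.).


Approach: apply the orifice equation, Q = Cd*A*sqrt(2*g*h), A = pi*(d/2)^2.
A = pi*(7.335e-3/2)^2 = 4.22562e-05 m^2
Q = 0.6837 * 4.22562e-05 * sqrt(2*9.81*10.75) * 1000 = 0.4196 L/s
Therefore the nozzle discharge = 0.4196 L/s.


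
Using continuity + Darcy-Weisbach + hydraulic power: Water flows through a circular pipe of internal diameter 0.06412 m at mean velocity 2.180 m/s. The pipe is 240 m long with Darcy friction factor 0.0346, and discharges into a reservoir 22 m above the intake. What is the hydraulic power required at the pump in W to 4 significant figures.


Approach: apply continuity + Darcy-Weisbach + hydraulic power, Q = A*v; hf = f*(L/D)*(v^2/(2g)); H = static + hf; P = rho*g*Q*H.
Step 1 — flow rate (continuity, Q = A*v):
  A = pi*(0.06412/2)^2 = 0.00322907 m^2
  Q = 0.00322907 * 2.180 = 0.00703936 m^3/s
Step 2 — friction head loss (Darcy-Weisbach):
  hf = 0.0346 * (240/0.06412) * (2.180^2 / (2*9.81))
  hf = 31.3695 m
Step 3 — total head: H = 22 + 31.3695 = 53.3695 m
Step 4 — hydraulic power (P = rho*g*Q*H):
  P = 1000 * 9.81 * 0.00703936 * 53.3695 = 3685 W
Therefore the hydraulic power required at the pump = 3685 W.


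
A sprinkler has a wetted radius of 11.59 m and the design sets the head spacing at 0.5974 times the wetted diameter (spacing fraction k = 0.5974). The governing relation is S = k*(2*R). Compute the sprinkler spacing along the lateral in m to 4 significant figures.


S = 0.5974 * (2 * 11.59) = 13.85 m
Therefore the sprinkler spacing along the lateral = 13.85 m.


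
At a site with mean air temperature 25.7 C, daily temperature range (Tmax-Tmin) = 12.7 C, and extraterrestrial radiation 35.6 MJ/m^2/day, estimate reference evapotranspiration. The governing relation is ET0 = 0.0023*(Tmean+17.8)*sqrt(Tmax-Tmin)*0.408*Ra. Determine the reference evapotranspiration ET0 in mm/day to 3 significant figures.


ET0 = 0.0023*(25.7+17.8)*sqrt(12.7)*0.408*35.6 = 5.18 mm/day
Therefore the reference evapotranspiration ET0 = 5.18 mm/day.


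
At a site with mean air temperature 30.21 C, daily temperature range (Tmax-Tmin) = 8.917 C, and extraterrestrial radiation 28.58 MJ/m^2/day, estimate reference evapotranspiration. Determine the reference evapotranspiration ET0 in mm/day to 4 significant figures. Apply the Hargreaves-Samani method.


Approach: apply the Hargreaves-Samani method, ET0 = 0.0023*(Tmean+17.8)*sqrt(Tmax-Tmin)*0.408*Ra.
ET0 = 0.0023*(30.21+17.8)*sqrt(8.917)*0.408*28.58 = 3.845 mm/day
Therefore the reference evapotranspiration ET0 = 3.845 mm/day.


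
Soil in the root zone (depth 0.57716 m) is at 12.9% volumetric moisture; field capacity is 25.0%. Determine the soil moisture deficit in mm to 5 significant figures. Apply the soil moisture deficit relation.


Approach: apply the soil moisture deficit relation, SMD = (FC - theta)/100 * depth * 1000.
SMD = (25.0 - 12.9)/100 * 0.57716 * 1000 = 69.836 mm
Therefore the soil moisture deficit = 69.836 mm.


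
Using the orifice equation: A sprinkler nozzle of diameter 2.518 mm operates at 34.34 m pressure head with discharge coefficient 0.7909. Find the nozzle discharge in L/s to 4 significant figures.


Approach: apply the orifice equation, Q = Cd*A*sqrt(2*g*h), A = pi*(d/2)^2.
A = pi*(2.518e-3/2)^2 = 4.97968e-06 m^2
Q = 0.7909 * 4.97968e-06 * sqrt(2*9.81*34.34) * 1000 = 0.1022 L/s
Therefore the nozzle discharge = 0.1022 L/s.


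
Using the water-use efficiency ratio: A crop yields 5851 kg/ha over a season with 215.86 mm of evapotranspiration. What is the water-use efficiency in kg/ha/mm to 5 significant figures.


Approach: apply the water-use efficiency ratio, WUE = yield/ET.
WUE = 5851 / 215.86 = 27.106 kg/ha/mm
Therefore the water-use efficiency = 27.106 kg/ha/mm.


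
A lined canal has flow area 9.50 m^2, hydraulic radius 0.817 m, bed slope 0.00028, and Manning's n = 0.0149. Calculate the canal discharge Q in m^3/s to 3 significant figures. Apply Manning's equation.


Approach: apply Manning's equation, Q = (1/n)*A*R^(2/3)*S^(1/2).
Q = (1/0.0149) * 9.50 * 0.817^(2/3) * 0.00028^(1/2) = 9.32 m^3/s
Therefore the canal discharge Q = 9.32 m^3/s.


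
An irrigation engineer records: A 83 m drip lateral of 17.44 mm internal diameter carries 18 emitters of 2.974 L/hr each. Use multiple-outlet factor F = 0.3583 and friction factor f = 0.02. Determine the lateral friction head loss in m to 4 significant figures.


Approach: apply Darcy-Weisbach with the multiple-outlet F-factor, Q = n*q/(3600*1000) m^3/s; v = Q/A; hf = F*f*(L/D)*(v^2/(2g)).
Q = 18*2.974/(3600*1000) = 1.48700e-05 m^3/s
A = pi*(17.44e-3/2)^2 = 2.38882e-04 m^2, so v = Q/A = 0.0622484 m/s
hf = 0.3583*0.02*(83/0.01744)*(0.0622484^2/(2*9.81)) = 0.006735 m
Therefore the lateral friction head loss = 0.006735 m.


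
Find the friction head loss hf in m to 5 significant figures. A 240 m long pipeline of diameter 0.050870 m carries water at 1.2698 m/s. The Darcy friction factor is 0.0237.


Approach: apply the Darcy-Weisbach equation, hf = f*(L/D)*(v^2/(2g)).
hf = 0.0237 * (240/0.050870) * (1.2698^2 / (2*9.81))
hf = 9.1890 m
Therefore the friction head loss hf = 9.1890 m.


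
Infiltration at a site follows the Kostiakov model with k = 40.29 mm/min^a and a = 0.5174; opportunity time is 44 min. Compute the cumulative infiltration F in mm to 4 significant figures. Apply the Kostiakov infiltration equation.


Approach: apply the Kostiakov infiltration equation, F = k*t^a.
F = 40.29 * 44^0.5174 = 285.4 mm
Therefore the cumulative infiltration F = 285.4 mm.


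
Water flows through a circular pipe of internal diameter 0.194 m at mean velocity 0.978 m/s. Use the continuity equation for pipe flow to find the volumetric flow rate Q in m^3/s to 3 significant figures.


Approach: apply the continuity equation for pipe flow, Q = A * v with A = pi*(D/2)^2.
A = pi*(0.194/2)^2 = 0.029559 m^2
Q = 0.029559 * 0.978 = 0.0289 m^3/s
Therefore the volumetric flow rate Q = 0.0289 m^3/s.


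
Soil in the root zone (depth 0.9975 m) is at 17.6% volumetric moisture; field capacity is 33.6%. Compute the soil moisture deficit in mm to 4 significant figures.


Approach: apply the soil moisture deficit relation, SMD = (FC - theta)/100 * depth * 1000.
SMD = (33.6 - 17.6)/100 * 0.9975 * 1000 = 159.6 mm
Therefore the soil moisture deficit = 159.6 mm.


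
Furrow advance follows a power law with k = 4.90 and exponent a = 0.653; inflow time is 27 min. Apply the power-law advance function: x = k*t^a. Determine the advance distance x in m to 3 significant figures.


x = 4.90 * 27^0.653 = 42.2 m
Therefore the advance distance x = 42.2 m.


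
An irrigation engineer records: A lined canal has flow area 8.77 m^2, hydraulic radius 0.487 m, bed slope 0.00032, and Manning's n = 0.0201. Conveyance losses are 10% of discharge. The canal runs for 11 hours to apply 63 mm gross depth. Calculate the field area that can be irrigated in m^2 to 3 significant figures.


Approach: apply Manning's equation with a conveyance and depth budget, Q = (1/n)*A*R^(2/3)*S^(1/2); Q_field = Q*(1-loss); Area = Q_field*t/(d/1000).
Step 1 — canal discharge (Manning's equation):
  Q = (1/0.0201) * 8.77 * 0.487^(2/3) * 0.00032^(1/2) = 4.8313 m^3/s
Step 2 — delivered flow: Q_field = 4.8313*(1 - 10/100) = 4.3482 m^3/s
Step 3 — volume delivered: V = 4.3482 * 11*3600 = 172190 m^3
Step 4 — area served: A = V / (depth/1000) = 172190 / 0.063 = 2730000 m^2
Therefore the field area that can be irrigated = 2730000 m^2.


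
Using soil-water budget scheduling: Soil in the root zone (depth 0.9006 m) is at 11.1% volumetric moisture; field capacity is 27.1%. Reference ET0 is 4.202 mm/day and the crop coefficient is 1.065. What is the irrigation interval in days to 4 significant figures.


Approach: apply soil-water budget scheduling, SMD = (FC-theta)/100*depth*1000; ETc = ET0*Kc; interval = SMD/ETc.
Step 1 — soil moisture deficit:
  SMD = (27.1 - 11.1)/100 * 0.9006 * 1000 = 144.096 mm
Step 2 — daily crop ET (ETc = ET0*Kc):
  ETc = 4.202 * 1.065 = 4.47513 mm/day
Step 3 — irrigation interval (SMD/ETc):
  interval = 144.096 / 4.47513 = 32.20 days
Therefore the irrigation interval = 32.20 days.


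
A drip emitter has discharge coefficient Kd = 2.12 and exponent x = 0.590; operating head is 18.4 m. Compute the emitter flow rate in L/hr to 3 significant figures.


Approach: apply the emitter characteristic equation, q = Kd * h^x.
q = 2.12 * 18.4^0.590 = 11.8 L/hr
Therefore the emitter flow rate = 11.8 L/hr.


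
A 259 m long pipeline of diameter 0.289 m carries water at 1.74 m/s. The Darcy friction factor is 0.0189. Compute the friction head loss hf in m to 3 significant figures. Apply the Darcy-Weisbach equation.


Approach: apply the Darcy-Weisbach equation, hf = f*(L/D)*(v^2/(2g)).
hf = 0.0189 * (259/0.289) * (1.74^2 / (2*9.81))
hf = 2.61 m
Therefore the friction head loss hf = 2.61 m.


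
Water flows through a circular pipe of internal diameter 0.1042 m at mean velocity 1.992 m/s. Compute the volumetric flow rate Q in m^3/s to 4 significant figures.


Approach: apply the continuity equation for pipe flow, Q = A * v with A = pi*(D/2)^2.
A = pi*(0.1042/2)^2 = 0.00852757 m^2
Q = 0.00852757 * 1.992 = 0.01699 m^3/s
Therefore the volumetric flow rate Q = 0.01699 m^3/s.


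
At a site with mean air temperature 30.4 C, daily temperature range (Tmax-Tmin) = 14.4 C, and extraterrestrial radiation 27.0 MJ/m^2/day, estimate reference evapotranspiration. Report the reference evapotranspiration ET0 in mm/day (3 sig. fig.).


Approach: apply the Hargreaves-Samani method, ET0 = 0.0023*(Tmean+17.8)*sqrt(Tmax-Tmin)*0.408*Ra.
ET0 = 0.0023*(30.4+17.8)*sqrt(14.4)*0.408*27.0 = 4.63 mm/day
Therefore the reference evapotranspiration ET0 = 4.63 mm/day.


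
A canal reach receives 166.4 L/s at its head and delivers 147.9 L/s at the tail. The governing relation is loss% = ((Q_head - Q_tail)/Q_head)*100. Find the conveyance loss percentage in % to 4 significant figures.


loss = ((166.4 - 147.9)/166.4)*100 = 11.12 %
Therefore the conveyance loss percentage = 11.12 %.


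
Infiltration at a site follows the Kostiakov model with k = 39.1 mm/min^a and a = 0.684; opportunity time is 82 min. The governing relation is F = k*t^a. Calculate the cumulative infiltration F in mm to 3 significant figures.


F = 39.1 * 82^0.684 = 797 mm
Therefore the cumulative infiltration F = 797 mm.


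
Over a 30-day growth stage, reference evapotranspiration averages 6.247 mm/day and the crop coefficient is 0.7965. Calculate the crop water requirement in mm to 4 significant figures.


Approach: apply the crop water requirement relation, CWR = ET0 * Kc * days.
CWR = 6.247 * 0.7965 * 30 = 149.3 mm
Therefore the crop water requirement = 149.3 mm.


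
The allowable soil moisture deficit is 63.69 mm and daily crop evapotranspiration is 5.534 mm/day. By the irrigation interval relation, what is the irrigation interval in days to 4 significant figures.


Approach: apply the irrigation interval relation, interval = SMD / ETc.
interval = 63.69 / 5.534 = 11.51 days
Therefore the irrigation interval = 11.51 days.


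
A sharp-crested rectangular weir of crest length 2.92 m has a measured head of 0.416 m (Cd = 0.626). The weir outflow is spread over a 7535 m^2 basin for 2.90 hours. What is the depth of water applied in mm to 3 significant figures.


Approach: apply the rectangular weir equation with a volume-to-depth conversion, Q = (2/3)*Cd*L*sqrt(2g)*H^1.5; d = Q*t/A * 1000.
Step 1 — weir discharge:
  Q = (2/3)*0.626*2.92*sqrt(2*9.81)*0.416^1.5 = 1.4483 m^3/s
Step 2 — volume: V = 1.4483 * 2.90*3600 = 15120 m^3
Step 3 — depth: d = V/A * 1000 = 15120/7535 * 1000 = 2010 mm
Therefore the depth of water applied = 2010 mm.


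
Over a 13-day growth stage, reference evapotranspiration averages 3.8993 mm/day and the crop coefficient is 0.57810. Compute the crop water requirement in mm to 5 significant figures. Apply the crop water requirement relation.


Approach: apply the crop water requirement relation, CWR = ET0 * Kc * days.
CWR = 3.8993 * 0.57810 * 13 = 29.304 mm
Therefore the crop water requirement = 29.304 mm.


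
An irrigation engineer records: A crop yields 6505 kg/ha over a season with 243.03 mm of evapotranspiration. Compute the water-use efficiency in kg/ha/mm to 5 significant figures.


Approach: apply the water-use efficiency ratio, WUE = yield/ET.
WUE = 6505 / 243.03 = 26.766 kg/ha/mm
Therefore the water-use efficiency = 26.766 kg/ha/mm.


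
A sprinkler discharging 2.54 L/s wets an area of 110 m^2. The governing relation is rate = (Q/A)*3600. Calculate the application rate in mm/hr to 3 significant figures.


rate = (2.54 / 110) * 3600 = 83.1 mm/hr
Therefore the application rate = 83.1 mm/hr.


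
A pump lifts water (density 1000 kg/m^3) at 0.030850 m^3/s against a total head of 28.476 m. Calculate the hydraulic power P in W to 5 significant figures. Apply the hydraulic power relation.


Approach: apply the hydraulic power relation, P = rho*g*Q*H.
P = 1000 * 9.81 * 0.030850 * 28.476 = 8617.9 W
Therefore the hydraulic power P = 8617.9 W.


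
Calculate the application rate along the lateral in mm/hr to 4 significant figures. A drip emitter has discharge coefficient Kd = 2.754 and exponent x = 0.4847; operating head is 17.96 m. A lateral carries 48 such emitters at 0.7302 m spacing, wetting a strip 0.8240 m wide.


Approach: apply the emitter equation with a lateral mass balance, q = Kd*h^x; Q = n*q; rate = Q/(n*spacing*width).
Step 1 — single emitter flow (q = Kd*h^x):
  q = 2.754 * 17.96^0.4847 = 11.1667 L/hr
Step 2 — total lateral flow: Q = 48 * 11.1667 = 536.003 L/hr
Step 3 — wetted area: A = 48 * 0.7302 * 0.8240 = 28.8809 m^2
Step 4 — application rate: Q/A = 536.003/28.8809 = 18.56 mm/hr
Therefore the application rate along the lateral = 18.56 mm/hr.


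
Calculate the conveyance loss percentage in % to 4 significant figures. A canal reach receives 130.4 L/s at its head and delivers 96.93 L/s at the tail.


Approach: apply the conveyance loss ratio, loss% = ((Q_head - Q_tail)/Q_head)*100.
loss = ((130.4 - 96.93)/130.4)*100 = 25.67 %
Therefore the conveyance loss percentage = 25.67 %.


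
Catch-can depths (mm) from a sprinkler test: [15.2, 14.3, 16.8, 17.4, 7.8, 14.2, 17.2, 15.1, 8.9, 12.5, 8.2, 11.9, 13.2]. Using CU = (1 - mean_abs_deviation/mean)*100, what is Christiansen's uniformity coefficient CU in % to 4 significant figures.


mean = 13.2846 mm
mean |d_i - mean| = 2.64734 mm
CU = (1 - 2.64734/13.2846)*100 = 80.07 %
Therefore Christiansen's uniformity coefficient CU = 80.07 %.


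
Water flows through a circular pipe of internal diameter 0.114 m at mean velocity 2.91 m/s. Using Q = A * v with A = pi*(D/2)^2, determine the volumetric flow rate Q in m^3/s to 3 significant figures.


A = pi*(0.114/2)^2 = 0.010207 m^2
Q = 0.010207 * 2.91 = 0.0297 m^3/s
Therefore the volumetric flow rate Q = 0.0297 m^3/s.


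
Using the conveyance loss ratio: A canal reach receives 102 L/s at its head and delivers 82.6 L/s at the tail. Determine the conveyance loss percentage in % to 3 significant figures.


Approach: apply the conveyance loss ratio, loss% = ((Q_head - Q_tail)/Q_head)*100.
loss = ((102 - 82.6)/102)*100 = 19.0 %
Therefore the conveyance loss percentage = 19.0 %.


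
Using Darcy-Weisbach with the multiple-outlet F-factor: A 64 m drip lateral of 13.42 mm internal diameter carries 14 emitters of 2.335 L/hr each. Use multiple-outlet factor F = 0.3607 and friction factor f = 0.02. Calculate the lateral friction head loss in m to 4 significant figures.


Approach: apply Darcy-Weisbach with the multiple-outlet F-factor, Q = n*q/(3600*1000) m^3/s; v = Q/A; hf = F*f*(L/D)*(v^2/(2g)).
Q = 14*2.335/(3600*1000) = 9.08056e-06 m^3/s
A = pi*(13.42e-3/2)^2 = 1.41447e-04 m^2, so v = Q/A = 0.0641974 m/s
hf = 0.3607*0.02*(64/0.01342)*(0.0641974^2/(2*9.81)) = 0.007227 m
Therefore the lateral friction head loss = 0.007227 m.


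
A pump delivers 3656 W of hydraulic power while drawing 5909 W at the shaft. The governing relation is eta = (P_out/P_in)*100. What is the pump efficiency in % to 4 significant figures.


eta = (3656 / 5909) * 100 = 61.87 %
Therefore the pump efficiency = 61.87 %.


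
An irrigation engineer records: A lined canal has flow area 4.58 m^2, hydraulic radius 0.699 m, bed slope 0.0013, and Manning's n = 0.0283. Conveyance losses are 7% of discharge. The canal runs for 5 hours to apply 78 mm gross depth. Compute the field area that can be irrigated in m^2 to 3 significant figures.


Approach: apply Manning's equation with a conveyance and depth budget, Q = (1/n)*A*R^(2/3)*S^(1/2); Q_field = Q*(1-loss); Area = Q_field*t/(d/1000).
Step 1 — canal discharge (Manning's equation):
  Q = (1/0.0283) * 4.58 * 0.699^(2/3) * 0.0013^(1/2) = 4.5959 m^3/s
Step 2 — delivered flow: Q_field = 4.5959*(1 - 7/100) = 4.2742 m^3/s
Step 3 — volume delivered: V = 4.2742 * 5*3600 = 76935 m^3
Step 4 — area served: A = V / (depth/1000) = 76935 / 0.078 = 986000 m^2
Therefore the field area that can be irrigated = 986000 m^2.
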